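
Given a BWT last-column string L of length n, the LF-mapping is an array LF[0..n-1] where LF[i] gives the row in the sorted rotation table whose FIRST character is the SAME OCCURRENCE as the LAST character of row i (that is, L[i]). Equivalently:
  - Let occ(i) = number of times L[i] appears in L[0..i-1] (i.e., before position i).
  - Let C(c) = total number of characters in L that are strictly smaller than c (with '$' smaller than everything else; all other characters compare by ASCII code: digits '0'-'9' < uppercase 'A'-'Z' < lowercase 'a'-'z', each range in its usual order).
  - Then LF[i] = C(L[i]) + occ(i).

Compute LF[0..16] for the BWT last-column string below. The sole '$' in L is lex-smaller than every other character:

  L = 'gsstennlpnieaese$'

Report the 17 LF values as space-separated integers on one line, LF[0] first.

Answer: 6 13 14 16 2 9 10 8 12 11 7 3 1 4 15 5 0

Derivation:
Char counts: '$':1, 'a':1, 'e':4, 'g':1, 'i':1, 'l':1, 'n':3, 'p':1, 's':3, 't':1
C (first-col start): C('$')=0, C('a')=1, C('e')=2, C('g')=6, C('i')=7, C('l')=8, C('n')=9, C('p')=12, C('s')=13, C('t')=16
L[0]='g': occ=0, LF[0]=C('g')+0=6+0=6
L[1]='s': occ=0, LF[1]=C('s')+0=13+0=13
L[2]='s': occ=1, LF[2]=C('s')+1=13+1=14
L[3]='t': occ=0, LF[3]=C('t')+0=16+0=16
L[4]='e': occ=0, LF[4]=C('e')+0=2+0=2
L[5]='n': occ=0, LF[5]=C('n')+0=9+0=9
L[6]='n': occ=1, LF[6]=C('n')+1=9+1=10
L[7]='l': occ=0, LF[7]=C('l')+0=8+0=8
L[8]='p': occ=0, LF[8]=C('p')+0=12+0=12
L[9]='n': occ=2, LF[9]=C('n')+2=9+2=11
L[10]='i': occ=0, LF[10]=C('i')+0=7+0=7
L[11]='e': occ=1, LF[11]=C('e')+1=2+1=3
L[12]='a': occ=0, LF[12]=C('a')+0=1+0=1
L[13]='e': occ=2, LF[13]=C('e')+2=2+2=4
L[14]='s': occ=2, LF[14]=C('s')+2=13+2=15
L[15]='e': occ=3, LF[15]=C('e')+3=2+3=5
L[16]='$': occ=0, LF[16]=C('$')+0=0+0=0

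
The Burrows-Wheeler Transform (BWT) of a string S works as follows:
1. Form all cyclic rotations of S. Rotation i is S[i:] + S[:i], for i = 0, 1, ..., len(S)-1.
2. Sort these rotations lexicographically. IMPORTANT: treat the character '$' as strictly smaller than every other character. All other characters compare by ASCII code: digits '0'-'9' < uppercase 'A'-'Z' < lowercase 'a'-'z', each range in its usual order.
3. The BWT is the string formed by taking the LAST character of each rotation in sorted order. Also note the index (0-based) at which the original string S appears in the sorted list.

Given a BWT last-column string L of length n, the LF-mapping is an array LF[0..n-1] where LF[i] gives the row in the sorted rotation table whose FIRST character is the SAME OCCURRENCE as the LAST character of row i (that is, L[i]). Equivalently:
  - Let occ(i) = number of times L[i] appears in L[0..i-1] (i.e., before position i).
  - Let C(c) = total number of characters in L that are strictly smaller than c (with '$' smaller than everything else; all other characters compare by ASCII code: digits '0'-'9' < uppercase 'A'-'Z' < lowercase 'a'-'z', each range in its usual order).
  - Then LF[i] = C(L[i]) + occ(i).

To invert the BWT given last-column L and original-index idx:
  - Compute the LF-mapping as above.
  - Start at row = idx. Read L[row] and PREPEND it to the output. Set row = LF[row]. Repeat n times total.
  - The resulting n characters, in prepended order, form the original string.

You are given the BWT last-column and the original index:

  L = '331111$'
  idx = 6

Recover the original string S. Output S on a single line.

LF mapping: 5 6 1 2 3 4 0
Walk LF starting at row 6, prepending L[row]:
  step 1: row=6, L[6]='$', prepend. Next row=LF[6]=0
  step 2: row=0, L[0]='3', prepend. Next row=LF[0]=5
  step 3: row=5, L[5]='1', prepend. Next row=LF[5]=4
  step 4: row=4, L[4]='1', prepend. Next row=LF[4]=3
  step 5: row=3, L[3]='1', prepend. Next row=LF[3]=2
  step 6: row=2, L[2]='1', prepend. Next row=LF[2]=1
  step 7: row=1, L[1]='3', prepend. Next row=LF[1]=6
Reversed output: 311113$

Answer: 311113$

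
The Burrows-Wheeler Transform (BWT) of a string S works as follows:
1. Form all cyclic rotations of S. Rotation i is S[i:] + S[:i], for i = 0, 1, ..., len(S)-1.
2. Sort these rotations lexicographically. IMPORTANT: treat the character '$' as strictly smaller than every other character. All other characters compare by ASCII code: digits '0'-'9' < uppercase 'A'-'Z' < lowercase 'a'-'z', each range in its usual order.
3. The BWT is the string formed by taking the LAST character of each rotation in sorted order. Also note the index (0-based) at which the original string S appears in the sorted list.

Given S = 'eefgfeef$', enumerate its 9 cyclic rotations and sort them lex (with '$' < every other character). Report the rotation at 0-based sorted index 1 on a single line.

All 9 rotations (rotation i = S[i:]+S[:i]):
  rot[0] = eefgfeef$
  rot[1] = efgfeef$e
  rot[2] = fgfeef$ee
  rot[3] = gfeef$eef
  rot[4] = feef$eefg
  rot[5] = eef$eefgf
  rot[6] = ef$eefgfe
  rot[7] = f$eefgfee
  rot[8] = $eefgfeef
Sorted (with $ < everything):
  sorted[0] = $eefgfeef
  sorted[1] = eef$eefgf
  sorted[2] = eefgfeef$
  sorted[3] = ef$eefgfe
  sorted[4] = efgfeef$e
  sorted[5] = f$eefgfee
  sorted[6] = feef$eefg
  sorted[7] = fgfeef$ee
  sorted[8] = gfeef$eef
sorted[1] = eef$eefgf

Answer: eef$eefgf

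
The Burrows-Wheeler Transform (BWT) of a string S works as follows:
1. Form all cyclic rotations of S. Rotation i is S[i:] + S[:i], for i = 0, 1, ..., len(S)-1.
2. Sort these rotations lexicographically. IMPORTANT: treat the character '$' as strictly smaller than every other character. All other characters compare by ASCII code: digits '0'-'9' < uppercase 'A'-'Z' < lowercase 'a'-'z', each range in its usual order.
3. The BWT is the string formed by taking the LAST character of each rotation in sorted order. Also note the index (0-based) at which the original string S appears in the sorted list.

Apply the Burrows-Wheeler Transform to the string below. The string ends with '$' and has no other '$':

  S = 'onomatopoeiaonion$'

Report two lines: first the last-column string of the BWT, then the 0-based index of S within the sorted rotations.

All 18 rotations (rotation i = S[i:]+S[:i]):
  rot[0] = onomatopoeiaonion$
  rot[1] = nomatopoeiaonion$o
  rot[2] = omatopoeiaonion$on
  rot[3] = matopoeiaonion$ono
  rot[4] = atopoeiaonion$onom
  rot[5] = topoeiaonion$onoma
  rot[6] = opoeiaonion$onomat
  rot[7] = poeiaonion$onomato
  rot[8] = oeiaonion$onomatop
  rot[9] = eiaonion$onomatopo
  rot[10] = iaonion$onomatopoe
  rot[11] = aonion$onomatopoei
  rot[12] = onion$onomatopoeia
  rot[13] = nion$onomatopoeiao
  rot[14] = ion$onomatopoeiaon
  rot[15] = on$onomatopoeiaoni
  rot[16] = n$onomatopoeiaonio
  rot[17] = $onomatopoeiaonion
Sorted (with $ < everything):
  sorted[0] = $onomatopoeiaonion  (last char: 'n')
  sorted[1] = aonion$onomatopoei  (last char: 'i')
  sorted[2] = atopoeiaonion$onom  (last char: 'm')
  sorted[3] = eiaonion$onomatopo  (last char: 'o')
  sorted[4] = iaonion$onomatopoe  (last char: 'e')
  sorted[5] = ion$onomatopoeiaon  (last char: 'n')
  sorted[6] = matopoeiaonion$ono  (last char: 'o')
  sorted[7] = n$onomatopoeiaonio  (last char: 'o')
  sorted[8] = nion$onomatopoeiao  (last char: 'o')
  sorted[9] = nomatopoeiaonion$o  (last char: 'o')
  sorted[10] = oeiaonion$onomatop  (last char: 'p')
  sorted[11] = omatopoeiaonion$on  (last char: 'n')
  sorted[12] = on$onomatopoeiaoni  (last char: 'i')
  sorted[13] = onion$onomatopoeia  (last char: 'a')
  sorted[14] = onomatopoeiaonion$  (last char: '$')
  sorted[15] = opoeiaonion$onomat  (last char: 't')
  sorted[16] = poeiaonion$onomato  (last char: 'o')
  sorted[17] = topoeiaonion$onoma  (last char: 'a')
Last column: nimoenoooopnia$toa
Original string S is at sorted index 14

Answer: nimoenoooopnia$toa
14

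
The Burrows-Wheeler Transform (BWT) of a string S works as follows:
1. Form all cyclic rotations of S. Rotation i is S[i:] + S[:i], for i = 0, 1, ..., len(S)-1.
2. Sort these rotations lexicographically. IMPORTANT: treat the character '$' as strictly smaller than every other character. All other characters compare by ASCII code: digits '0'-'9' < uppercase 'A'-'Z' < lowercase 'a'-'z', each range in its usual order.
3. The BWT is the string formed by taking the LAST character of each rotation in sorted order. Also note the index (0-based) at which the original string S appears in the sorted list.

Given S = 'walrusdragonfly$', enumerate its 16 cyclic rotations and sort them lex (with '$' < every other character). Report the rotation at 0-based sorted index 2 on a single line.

All 16 rotations (rotation i = S[i:]+S[:i]):
  rot[0] = walrusdragonfly$
  rot[1] = alrusdragonfly$w
  rot[2] = lrusdragonfly$wa
  rot[3] = rusdragonfly$wal
  rot[4] = usdragonfly$walr
  rot[5] = sdragonfly$walru
  rot[6] = dragonfly$walrus
  rot[7] = ragonfly$walrusd
  rot[8] = agonfly$walrusdr
  rot[9] = gonfly$walrusdra
  rot[10] = onfly$walrusdrag
  rot[11] = nfly$walrusdrago
  rot[12] = fly$walrusdragon
  rot[13] = ly$walrusdragonf
  rot[14] = y$walrusdragonfl
  rot[15] = $walrusdragonfly
Sorted (with $ < everything):
  sorted[0] = $walrusdragonfly
  sorted[1] = agonfly$walrusdr
  sorted[2] = alrusdragonfly$w
  sorted[3] = dragonfly$walrus
  sorted[4] = fly$walrusdragon
  sorted[5] = gonfly$walrusdra
  sorted[6] = lrusdragonfly$wa
  sorted[7] = ly$walrusdragonf
  sorted[8] = nfly$walrusdrago
  sorted[9] = onfly$walrusdrag
  sorted[10] = ragonfly$walrusd
  sorted[11] = rusdragonfly$wal
  sorted[12] = sdragonfly$walru
  sorted[13] = usdragonfly$walr
  sorted[14] = walrusdragonfly$
  sorted[15] = y$walrusdragonfl
sorted[2] = alrusdragonfly$w

Answer: alrusdragonfly$w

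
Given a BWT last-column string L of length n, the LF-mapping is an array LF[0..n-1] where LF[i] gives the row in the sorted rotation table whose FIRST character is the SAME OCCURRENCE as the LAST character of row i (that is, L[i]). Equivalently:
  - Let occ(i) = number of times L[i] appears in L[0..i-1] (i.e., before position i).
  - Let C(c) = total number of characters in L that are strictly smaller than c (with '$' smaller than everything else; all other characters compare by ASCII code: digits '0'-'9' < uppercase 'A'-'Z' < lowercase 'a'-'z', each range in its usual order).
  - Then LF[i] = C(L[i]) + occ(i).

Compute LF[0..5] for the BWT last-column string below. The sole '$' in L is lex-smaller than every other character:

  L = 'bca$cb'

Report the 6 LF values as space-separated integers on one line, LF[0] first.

Answer: 2 4 1 0 5 3

Derivation:
Char counts: '$':1, 'a':1, 'b':2, 'c':2
C (first-col start): C('$')=0, C('a')=1, C('b')=2, C('c')=4
L[0]='b': occ=0, LF[0]=C('b')+0=2+0=2
L[1]='c': occ=0, LF[1]=C('c')+0=4+0=4
L[2]='a': occ=0, LF[2]=C('a')+0=1+0=1
L[3]='$': occ=0, LF[3]=C('$')+0=0+0=0
L[4]='c': occ=1, LF[4]=C('c')+1=4+1=5
L[5]='b': occ=1, LF[5]=C('b')+1=2+1=3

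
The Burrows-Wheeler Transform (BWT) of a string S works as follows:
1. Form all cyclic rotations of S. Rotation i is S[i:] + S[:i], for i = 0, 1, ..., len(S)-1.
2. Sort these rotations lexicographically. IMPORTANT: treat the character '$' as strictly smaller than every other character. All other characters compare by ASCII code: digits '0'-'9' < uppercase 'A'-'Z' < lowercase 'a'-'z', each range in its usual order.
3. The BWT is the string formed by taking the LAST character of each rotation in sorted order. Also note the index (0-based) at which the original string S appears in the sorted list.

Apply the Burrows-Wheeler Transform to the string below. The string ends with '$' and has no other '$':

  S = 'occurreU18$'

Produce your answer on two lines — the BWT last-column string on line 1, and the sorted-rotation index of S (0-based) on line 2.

Answer: 8U1eocr$ruc
7

Derivation:
All 11 rotations (rotation i = S[i:]+S[:i]):
  rot[0] = occurreU18$
  rot[1] = ccurreU18$o
  rot[2] = curreU18$oc
  rot[3] = urreU18$occ
  rot[4] = rreU18$occu
  rot[5] = reU18$occur
  rot[6] = eU18$occurr
  rot[7] = U18$occurre
  rot[8] = 18$occurreU
  rot[9] = 8$occurreU1
  rot[10] = $occurreU18
Sorted (with $ < everything):
  sorted[0] = $occurreU18  (last char: '8')
  sorted[1] = 18$occurreU  (last char: 'U')
  sorted[2] = 8$occurreU1  (last char: '1')
  sorted[3] = U18$occurre  (last char: 'e')
  sorted[4] = ccurreU18$o  (last char: 'o')
  sorted[5] = curreU18$oc  (last char: 'c')
  sorted[6] = eU18$occurr  (last char: 'r')
  sorted[7] = occurreU18$  (last char: '$')
  sorted[8] = reU18$occur  (last char: 'r')
  sorted[9] = rreU18$occu  (last char: 'u')
  sorted[10] = urreU18$occ  (last char: 'c')
Last column: 8U1eocr$ruc
Original string S is at sorted index 7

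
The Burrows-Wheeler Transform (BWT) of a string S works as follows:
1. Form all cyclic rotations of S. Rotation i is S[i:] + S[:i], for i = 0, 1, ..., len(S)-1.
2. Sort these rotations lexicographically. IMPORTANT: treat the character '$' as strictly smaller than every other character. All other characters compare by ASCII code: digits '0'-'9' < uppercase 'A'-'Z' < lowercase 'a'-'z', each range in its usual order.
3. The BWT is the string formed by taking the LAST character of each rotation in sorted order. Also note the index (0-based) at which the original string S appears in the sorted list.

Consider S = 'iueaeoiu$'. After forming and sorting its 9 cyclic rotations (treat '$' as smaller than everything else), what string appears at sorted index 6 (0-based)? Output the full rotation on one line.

All 9 rotations (rotation i = S[i:]+S[:i]):
  rot[0] = iueaeoiu$
  rot[1] = ueaeoiu$i
  rot[2] = eaeoiu$iu
  rot[3] = aeoiu$iue
  rot[4] = eoiu$iuea
  rot[5] = oiu$iueae
  rot[6] = iu$iueaeo
  rot[7] = u$iueaeoi
  rot[8] = $iueaeoiu
Sorted (with $ < everything):
  sorted[0] = $iueaeoiu
  sorted[1] = aeoiu$iue
  sorted[2] = eaeoiu$iu
  sorted[3] = eoiu$iuea
  sorted[4] = iu$iueaeo
  sorted[5] = iueaeoiu$
  sorted[6] = oiu$iueae
  sorted[7] = u$iueaeoi
  sorted[8] = ueaeoiu$i
sorted[6] = oiu$iueae

Answer: oiu$iueae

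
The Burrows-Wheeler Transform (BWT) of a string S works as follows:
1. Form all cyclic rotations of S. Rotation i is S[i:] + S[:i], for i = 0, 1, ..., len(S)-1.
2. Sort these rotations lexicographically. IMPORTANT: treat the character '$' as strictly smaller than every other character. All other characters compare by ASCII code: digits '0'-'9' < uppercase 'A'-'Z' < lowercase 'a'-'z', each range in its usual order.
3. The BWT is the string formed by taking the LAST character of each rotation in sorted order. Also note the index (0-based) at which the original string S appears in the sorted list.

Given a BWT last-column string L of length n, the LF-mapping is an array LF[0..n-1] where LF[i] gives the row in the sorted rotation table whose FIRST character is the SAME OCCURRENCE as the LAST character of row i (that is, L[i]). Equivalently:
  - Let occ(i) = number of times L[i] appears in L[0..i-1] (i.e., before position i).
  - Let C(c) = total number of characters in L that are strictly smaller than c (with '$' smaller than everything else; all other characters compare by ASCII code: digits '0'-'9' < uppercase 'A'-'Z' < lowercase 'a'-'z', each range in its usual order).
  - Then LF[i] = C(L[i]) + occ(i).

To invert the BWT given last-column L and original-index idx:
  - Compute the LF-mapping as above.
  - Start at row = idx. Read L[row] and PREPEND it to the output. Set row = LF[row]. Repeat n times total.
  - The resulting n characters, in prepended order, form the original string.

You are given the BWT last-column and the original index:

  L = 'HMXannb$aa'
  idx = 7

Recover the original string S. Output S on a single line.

LF mapping: 1 2 3 4 8 9 7 0 5 6
Walk LF starting at row 7, prepending L[row]:
  step 1: row=7, L[7]='$', prepend. Next row=LF[7]=0
  step 2: row=0, L[0]='H', prepend. Next row=LF[0]=1
  step 3: row=1, L[1]='M', prepend. Next row=LF[1]=2
  step 4: row=2, L[2]='X', prepend. Next row=LF[2]=3
  step 5: row=3, L[3]='a', prepend. Next row=LF[3]=4
  step 6: row=4, L[4]='n', prepend. Next row=LF[4]=8
  step 7: row=8, L[8]='a', prepend. Next row=LF[8]=5
  step 8: row=5, L[5]='n', prepend. Next row=LF[5]=9
  step 9: row=9, L[9]='a', prepend. Next row=LF[9]=6
  step 10: row=6, L[6]='b', prepend. Next row=LF[6]=7
Reversed output: bananaXMH$

Answer: bananaXMH$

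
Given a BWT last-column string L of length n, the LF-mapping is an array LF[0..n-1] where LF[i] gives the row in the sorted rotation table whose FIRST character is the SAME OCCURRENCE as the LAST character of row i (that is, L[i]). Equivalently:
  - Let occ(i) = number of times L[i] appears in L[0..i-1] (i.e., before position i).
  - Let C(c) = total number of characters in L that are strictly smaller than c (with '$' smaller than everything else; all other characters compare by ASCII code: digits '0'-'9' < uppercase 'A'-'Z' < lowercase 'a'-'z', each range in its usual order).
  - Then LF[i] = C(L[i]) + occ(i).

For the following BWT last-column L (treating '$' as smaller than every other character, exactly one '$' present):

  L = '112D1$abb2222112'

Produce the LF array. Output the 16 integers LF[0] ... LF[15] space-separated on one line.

Char counts: '$':1, '1':5, '2':6, 'D':1, 'a':1, 'b':2
C (first-col start): C('$')=0, C('1')=1, C('2')=6, C('D')=12, C('a')=13, C('b')=14
L[0]='1': occ=0, LF[0]=C('1')+0=1+0=1
L[1]='1': occ=1, LF[1]=C('1')+1=1+1=2
L[2]='2': occ=0, LF[2]=C('2')+0=6+0=6
L[3]='D': occ=0, LF[3]=C('D')+0=12+0=12
L[4]='1': occ=2, LF[4]=C('1')+2=1+2=3
L[5]='$': occ=0, LF[5]=C('$')+0=0+0=0
L[6]='a': occ=0, LF[6]=C('a')+0=13+0=13
L[7]='b': occ=0, LF[7]=C('b')+0=14+0=14
L[8]='b': occ=1, LF[8]=C('b')+1=14+1=15
L[9]='2': occ=1, LF[9]=C('2')+1=6+1=7
L[10]='2': occ=2, LF[10]=C('2')+2=6+2=8
L[11]='2': occ=3, LF[11]=C('2')+3=6+3=9
L[12]='2': occ=4, LF[12]=C('2')+4=6+4=10
L[13]='1': occ=3, LF[13]=C('1')+3=1+3=4
L[14]='1': occ=4, LF[14]=C('1')+4=1+4=5
L[15]='2': occ=5, LF[15]=C('2')+5=6+5=11

Answer: 1 2 6 12 3 0 13 14 15 7 8 9 10 4 5 11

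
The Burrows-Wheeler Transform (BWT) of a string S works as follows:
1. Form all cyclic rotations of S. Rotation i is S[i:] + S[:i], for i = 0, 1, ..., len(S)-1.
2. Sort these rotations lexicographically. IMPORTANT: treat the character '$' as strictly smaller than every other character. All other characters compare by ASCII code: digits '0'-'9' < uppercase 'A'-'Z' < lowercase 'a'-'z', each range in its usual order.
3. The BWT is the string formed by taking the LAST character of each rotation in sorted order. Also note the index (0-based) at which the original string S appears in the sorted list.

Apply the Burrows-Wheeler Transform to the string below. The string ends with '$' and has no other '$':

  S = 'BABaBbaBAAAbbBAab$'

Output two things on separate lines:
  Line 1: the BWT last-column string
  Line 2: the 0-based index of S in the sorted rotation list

Answer: bBABBAa$bAabBAabBA
7

Derivation:
All 18 rotations (rotation i = S[i:]+S[:i]):
  rot[0] = BABaBbaBAAAbbBAab$
  rot[1] = ABaBbaBAAAbbBAab$B
  rot[2] = BaBbaBAAAbbBAab$BA
  rot[3] = aBbaBAAAbbBAab$BAB
  rot[4] = BbaBAAAbbBAab$BABa
  rot[5] = baBAAAbbBAab$BABaB
  rot[6] = aBAAAbbBAab$BABaBb
  rot[7] = BAAAbbBAab$BABaBba
  rot[8] = AAAbbBAab$BABaBbaB
  rot[9] = AAbbBAab$BABaBbaBA
  rot[10] = AbbBAab$BABaBbaBAA
  rot[11] = bbBAab$BABaBbaBAAA
  rot[12] = bBAab$BABaBbaBAAAb
  rot[13] = BAab$BABaBbaBAAAbb
  rot[14] = Aab$BABaBbaBAAAbbB
  rot[15] = ab$BABaBbaBAAAbbBA
  rot[16] = b$BABaBbaBAAAbbBAa
  rot[17] = $BABaBbaBAAAbbBAab
Sorted (with $ < everything):
  sorted[0] = $BABaBbaBAAAbbBAab  (last char: 'b')
  sorted[1] = AAAbbBAab$BABaBbaB  (last char: 'B')
  sorted[2] = AAbbBAab$BABaBbaBA  (last char: 'A')
  sorted[3] = ABaBbaBAAAbbBAab$B  (last char: 'B')
  sorted[4] = Aab$BABaBbaBAAAbbB  (last char: 'B')
  sorted[5] = AbbBAab$BABaBbaBAA  (last char: 'A')
  sorted[6] = BAAAbbBAab$BABaBba  (last char: 'a')
  sorted[7] = BABaBbaBAAAbbBAab$  (last char: '$')
  sorted[8] = BAab$BABaBbaBAAAbb  (last char: 'b')
  sorted[9] = BaBbaBAAAbbBAab$BA  (last char: 'A')
  sorted[10] = BbaBAAAbbBAab$BABa  (last char: 'a')
  sorted[11] = aBAAAbbBAab$BABaBb  (last char: 'b')
  sorted[12] = aBbaBAAAbbBAab$BAB  (last char: 'B')
  sorted[13] = ab$BABaBbaBAAAbbBA  (last char: 'A')
  sorted[14] = b$BABaBbaBAAAbbBAa  (last char: 'a')
  sorted[15] = bBAab$BABaBbaBAAAb  (last char: 'b')
  sorted[16] = baBAAAbbBAab$BABaB  (last char: 'B')
  sorted[17] = bbBAab$BABaBbaBAAA  (last char: 'A')
Last column: bBABBAa$bAabBAabBA
Original string S is at sorted index 7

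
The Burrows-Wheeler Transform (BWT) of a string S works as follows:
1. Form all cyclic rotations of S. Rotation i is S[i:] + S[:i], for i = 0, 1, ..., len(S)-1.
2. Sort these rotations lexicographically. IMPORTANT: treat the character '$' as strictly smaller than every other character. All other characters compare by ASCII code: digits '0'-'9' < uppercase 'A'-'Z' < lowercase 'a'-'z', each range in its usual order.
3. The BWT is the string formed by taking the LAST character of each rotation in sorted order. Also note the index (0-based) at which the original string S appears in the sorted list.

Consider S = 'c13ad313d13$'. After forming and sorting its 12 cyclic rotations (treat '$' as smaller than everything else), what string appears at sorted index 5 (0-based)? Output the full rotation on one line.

Answer: 313d13$c13ad

Derivation:
All 12 rotations (rotation i = S[i:]+S[:i]):
  rot[0] = c13ad313d13$
  rot[1] = 13ad313d13$c
  rot[2] = 3ad313d13$c1
  rot[3] = ad313d13$c13
  rot[4] = d313d13$c13a
  rot[5] = 313d13$c13ad
  rot[6] = 13d13$c13ad3
  rot[7] = 3d13$c13ad31
  rot[8] = d13$c13ad313
  rot[9] = 13$c13ad313d
  rot[10] = 3$c13ad313d1
  rot[11] = $c13ad313d13
Sorted (with $ < everything):
  sorted[0] = $c13ad313d13
  sorted[1] = 13$c13ad313d
  sorted[2] = 13ad313d13$c
  sorted[3] = 13d13$c13ad3
  sorted[4] = 3$c13ad313d1
  sorted[5] = 313d13$c13ad
  sorted[6] = 3ad313d13$c1
  sorted[7] = 3d13$c13ad31
  sorted[8] = ad313d13$c13
  sorted[9] = c13ad313d13$
  sorted[10] = d13$c13ad313
  sorted[11] = d313d13$c13a
sorted[5] = 313d13$c13ad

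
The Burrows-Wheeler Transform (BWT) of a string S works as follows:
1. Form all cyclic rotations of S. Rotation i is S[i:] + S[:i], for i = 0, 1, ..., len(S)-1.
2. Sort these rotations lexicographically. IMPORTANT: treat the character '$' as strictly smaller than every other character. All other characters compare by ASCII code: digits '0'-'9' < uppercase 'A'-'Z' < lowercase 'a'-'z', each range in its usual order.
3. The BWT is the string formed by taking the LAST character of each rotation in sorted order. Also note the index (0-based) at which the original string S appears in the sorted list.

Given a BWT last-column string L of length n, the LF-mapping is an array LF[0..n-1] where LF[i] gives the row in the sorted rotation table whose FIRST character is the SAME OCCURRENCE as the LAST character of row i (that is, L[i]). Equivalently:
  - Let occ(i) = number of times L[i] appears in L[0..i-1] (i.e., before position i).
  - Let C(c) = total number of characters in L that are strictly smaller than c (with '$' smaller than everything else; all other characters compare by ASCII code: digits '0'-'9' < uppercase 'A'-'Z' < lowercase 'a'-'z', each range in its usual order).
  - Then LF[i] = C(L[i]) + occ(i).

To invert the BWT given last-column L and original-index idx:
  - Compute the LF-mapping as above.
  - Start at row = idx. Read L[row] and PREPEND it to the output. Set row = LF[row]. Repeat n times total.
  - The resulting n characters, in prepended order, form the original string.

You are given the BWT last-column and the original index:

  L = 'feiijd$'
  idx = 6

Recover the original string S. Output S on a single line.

LF mapping: 3 2 4 5 6 1 0
Walk LF starting at row 6, prepending L[row]:
  step 1: row=6, L[6]='$', prepend. Next row=LF[6]=0
  step 2: row=0, L[0]='f', prepend. Next row=LF[0]=3
  step 3: row=3, L[3]='i', prepend. Next row=LF[3]=5
  step 4: row=5, L[5]='d', prepend. Next row=LF[5]=1
  step 5: row=1, L[1]='e', prepend. Next row=LF[1]=2
  step 6: row=2, L[2]='i', prepend. Next row=LF[2]=4
  step 7: row=4, L[4]='j', prepend. Next row=LF[4]=6
Reversed output: jiedif$

Answer: jiedif$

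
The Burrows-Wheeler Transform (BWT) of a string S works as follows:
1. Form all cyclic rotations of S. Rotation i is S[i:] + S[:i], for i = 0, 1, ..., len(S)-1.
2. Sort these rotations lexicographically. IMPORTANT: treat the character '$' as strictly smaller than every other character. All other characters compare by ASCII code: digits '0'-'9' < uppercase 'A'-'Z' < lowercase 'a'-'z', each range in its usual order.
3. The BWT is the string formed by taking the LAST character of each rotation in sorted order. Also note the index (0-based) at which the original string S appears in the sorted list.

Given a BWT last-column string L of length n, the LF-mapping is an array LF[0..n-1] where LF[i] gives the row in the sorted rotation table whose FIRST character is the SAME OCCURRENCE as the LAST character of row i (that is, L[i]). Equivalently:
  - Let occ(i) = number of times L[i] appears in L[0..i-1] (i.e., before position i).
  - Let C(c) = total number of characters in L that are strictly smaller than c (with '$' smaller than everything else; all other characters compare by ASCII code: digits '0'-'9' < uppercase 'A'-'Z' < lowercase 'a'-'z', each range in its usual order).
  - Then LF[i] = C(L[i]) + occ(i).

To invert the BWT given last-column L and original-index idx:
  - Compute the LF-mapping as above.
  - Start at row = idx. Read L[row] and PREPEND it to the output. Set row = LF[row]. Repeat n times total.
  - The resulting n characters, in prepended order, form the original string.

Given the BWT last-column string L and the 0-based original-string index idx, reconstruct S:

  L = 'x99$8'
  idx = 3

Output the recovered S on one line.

Answer: 998x$

Derivation:
LF mapping: 4 2 3 0 1
Walk LF starting at row 3, prepending L[row]:
  step 1: row=3, L[3]='$', prepend. Next row=LF[3]=0
  step 2: row=0, L[0]='x', prepend. Next row=LF[0]=4
  step 3: row=4, L[4]='8', prepend. Next row=LF[4]=1
  step 4: row=1, L[1]='9', prepend. Next row=LF[1]=2
  step 5: row=2, L[2]='9', prepend. Next row=LF[2]=3
Reversed output: 998x$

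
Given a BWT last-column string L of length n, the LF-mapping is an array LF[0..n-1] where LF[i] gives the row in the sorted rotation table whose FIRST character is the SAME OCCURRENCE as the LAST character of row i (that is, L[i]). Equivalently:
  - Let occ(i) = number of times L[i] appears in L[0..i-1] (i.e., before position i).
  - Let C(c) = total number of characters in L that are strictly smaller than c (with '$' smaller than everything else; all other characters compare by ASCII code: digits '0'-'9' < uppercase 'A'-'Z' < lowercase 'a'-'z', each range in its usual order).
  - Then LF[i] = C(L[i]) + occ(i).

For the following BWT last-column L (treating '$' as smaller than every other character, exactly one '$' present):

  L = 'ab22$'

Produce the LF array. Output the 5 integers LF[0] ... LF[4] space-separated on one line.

Char counts: '$':1, '2':2, 'a':1, 'b':1
C (first-col start): C('$')=0, C('2')=1, C('a')=3, C('b')=4
L[0]='a': occ=0, LF[0]=C('a')+0=3+0=3
L[1]='b': occ=0, LF[1]=C('b')+0=4+0=4
L[2]='2': occ=0, LF[2]=C('2')+0=1+0=1
L[3]='2': occ=1, LF[3]=C('2')+1=1+1=2
L[4]='$': occ=0, LF[4]=C('$')+0=0+0=0

Answer: 3 4 1 2 0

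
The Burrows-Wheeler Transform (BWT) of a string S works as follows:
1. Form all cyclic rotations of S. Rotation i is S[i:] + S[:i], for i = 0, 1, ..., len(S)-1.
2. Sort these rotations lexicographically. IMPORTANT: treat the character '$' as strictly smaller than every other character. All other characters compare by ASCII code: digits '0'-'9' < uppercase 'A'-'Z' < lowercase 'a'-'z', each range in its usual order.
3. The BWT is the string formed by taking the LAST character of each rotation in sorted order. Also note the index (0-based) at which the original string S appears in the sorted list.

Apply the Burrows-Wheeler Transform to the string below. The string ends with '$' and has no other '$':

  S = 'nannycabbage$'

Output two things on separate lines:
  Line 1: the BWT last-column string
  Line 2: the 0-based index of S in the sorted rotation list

All 13 rotations (rotation i = S[i:]+S[:i]):
  rot[0] = nannycabbage$
  rot[1] = annycabbage$n
  rot[2] = nnycabbage$na
  rot[3] = nycabbage$nan
  rot[4] = ycabbage$nann
  rot[5] = cabbage$nanny
  rot[6] = abbage$nannyc
  rot[7] = bbage$nannyca
  rot[8] = bage$nannycab
  rot[9] = age$nannycabb
  rot[10] = ge$nannycabba
  rot[11] = e$nannycabbag
  rot[12] = $nannycabbage
Sorted (with $ < everything):
  sorted[0] = $nannycabbage  (last char: 'e')
  sorted[1] = abbage$nannyc  (last char: 'c')
  sorted[2] = age$nannycabb  (last char: 'b')
  sorted[3] = annycabbage$n  (last char: 'n')
  sorted[4] = bage$nannycab  (last char: 'b')
  sorted[5] = bbage$nannyca  (last char: 'a')
  sorted[6] = cabbage$nanny  (last char: 'y')
  sorted[7] = e$nannycabbag  (last char: 'g')
  sorted[8] = ge$nannycabba  (last char: 'a')
  sorted[9] = nannycabbage$  (last char: '$')
  sorted[10] = nnycabbage$na  (last char: 'a')
  sorted[11] = nycabbage$nan  (last char: 'n')
  sorted[12] = ycabbage$nann  (last char: 'n')
Last column: ecbnbayga$ann
Original string S is at sorted index 9

Answer: ecbnbayga$ann
9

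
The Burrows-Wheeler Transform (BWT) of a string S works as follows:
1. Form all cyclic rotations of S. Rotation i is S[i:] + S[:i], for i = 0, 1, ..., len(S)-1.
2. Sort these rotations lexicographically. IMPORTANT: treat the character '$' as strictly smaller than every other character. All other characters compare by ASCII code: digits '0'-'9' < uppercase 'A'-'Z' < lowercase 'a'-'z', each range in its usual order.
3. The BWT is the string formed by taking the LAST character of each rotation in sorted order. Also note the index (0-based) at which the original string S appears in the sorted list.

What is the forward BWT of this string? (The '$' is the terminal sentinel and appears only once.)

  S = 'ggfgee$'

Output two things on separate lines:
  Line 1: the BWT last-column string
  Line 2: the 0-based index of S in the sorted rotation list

All 7 rotations (rotation i = S[i:]+S[:i]):
  rot[0] = ggfgee$
  rot[1] = gfgee$g
  rot[2] = fgee$gg
  rot[3] = gee$ggf
  rot[4] = ee$ggfg
  rot[5] = e$ggfge
  rot[6] = $ggfgee
Sorted (with $ < everything):
  sorted[0] = $ggfgee  (last char: 'e')
  sorted[1] = e$ggfge  (last char: 'e')
  sorted[2] = ee$ggfg  (last char: 'g')
  sorted[3] = fgee$gg  (last char: 'g')
  sorted[4] = gee$ggf  (last char: 'f')
  sorted[5] = gfgee$g  (last char: 'g')
  sorted[6] = ggfgee$  (last char: '$')
Last column: eeggfg$
Original string S is at sorted index 6

Answer: eeggfg$
6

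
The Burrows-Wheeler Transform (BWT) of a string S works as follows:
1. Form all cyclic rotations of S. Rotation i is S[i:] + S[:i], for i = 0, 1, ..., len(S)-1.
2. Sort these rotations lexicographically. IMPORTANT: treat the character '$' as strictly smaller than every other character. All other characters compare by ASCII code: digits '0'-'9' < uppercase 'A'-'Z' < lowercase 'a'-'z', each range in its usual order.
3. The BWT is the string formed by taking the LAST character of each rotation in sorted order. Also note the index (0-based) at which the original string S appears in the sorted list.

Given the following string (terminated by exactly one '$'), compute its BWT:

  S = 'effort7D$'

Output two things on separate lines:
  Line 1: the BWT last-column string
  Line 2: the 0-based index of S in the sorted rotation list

Answer: Dt7$effor
3

Derivation:
All 9 rotations (rotation i = S[i:]+S[:i]):
  rot[0] = effort7D$
  rot[1] = ffort7D$e
  rot[2] = fort7D$ef
  rot[3] = ort7D$eff
  rot[4] = rt7D$effo
  rot[5] = t7D$effor
  rot[6] = 7D$effort
  rot[7] = D$effort7
  rot[8] = $effort7D
Sorted (with $ < everything):
  sorted[0] = $effort7D  (last char: 'D')
  sorted[1] = 7D$effort  (last char: 't')
  sorted[2] = D$effort7  (last char: '7')
  sorted[3] = effort7D$  (last char: '$')
  sorted[4] = ffort7D$e  (last char: 'e')
  sorted[5] = fort7D$ef  (last char: 'f')
  sorted[6] = ort7D$eff  (last char: 'f')
  sorted[7] = rt7D$effo  (last char: 'o')
  sorted[8] = t7D$effor  (last char: 'r')
Last column: Dt7$effor
Original string S is at sorted index 3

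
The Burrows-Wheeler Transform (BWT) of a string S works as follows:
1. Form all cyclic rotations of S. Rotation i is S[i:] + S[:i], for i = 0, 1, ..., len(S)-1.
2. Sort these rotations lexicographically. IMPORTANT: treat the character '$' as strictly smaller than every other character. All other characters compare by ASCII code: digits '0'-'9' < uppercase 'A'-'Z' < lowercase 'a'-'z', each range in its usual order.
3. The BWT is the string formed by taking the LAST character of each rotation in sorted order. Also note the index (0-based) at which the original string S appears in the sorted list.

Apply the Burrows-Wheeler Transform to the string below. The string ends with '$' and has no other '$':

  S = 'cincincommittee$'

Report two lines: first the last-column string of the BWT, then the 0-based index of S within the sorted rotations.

All 16 rotations (rotation i = S[i:]+S[:i]):
  rot[0] = cincincommittee$
  rot[1] = incincommittee$c
  rot[2] = ncincommittee$ci
  rot[3] = cincommittee$cin
  rot[4] = incommittee$cinc
  rot[5] = ncommittee$cinci
  rot[6] = committee$cincin
  rot[7] = ommittee$cincinc
  rot[8] = mmittee$cincinco
  rot[9] = mittee$cincincom
  rot[10] = ittee$cincincomm
  rot[11] = ttee$cincincommi
  rot[12] = tee$cincincommit
  rot[13] = ee$cincincommitt
  rot[14] = e$cincincommitte
  rot[15] = $cincincommittee
Sorted (with $ < everything):
  sorted[0] = $cincincommittee  (last char: 'e')
  sorted[1] = cincincommittee$  (last char: '$')
  sorted[2] = cincommittee$cin  (last char: 'n')
  sorted[3] = committee$cincin  (last char: 'n')
  sorted[4] = e$cincincommitte  (last char: 'e')
  sorted[5] = ee$cincincommitt  (last char: 't')
  sorted[6] = incincommittee$c  (last char: 'c')
  sorted[7] = incommittee$cinc  (last char: 'c')
  sorted[8] = ittee$cincincomm  (last char: 'm')
  sorted[9] = mittee$cincincom  (last char: 'm')
  sorted[10] = mmittee$cincinco  (last char: 'o')
  sorted[11] = ncincommittee$ci  (last char: 'i')
  sorted[12] = ncommittee$cinci  (last char: 'i')
  sorted[13] = ommittee$cincinc  (last char: 'c')
  sorted[14] = tee$cincincommit  (last char: 't')
  sorted[15] = ttee$cincincommi  (last char: 'i')
Last column: e$nnetccmmoiicti
Original string S is at sorted index 1

Answer: e$nnetccmmoiicti
1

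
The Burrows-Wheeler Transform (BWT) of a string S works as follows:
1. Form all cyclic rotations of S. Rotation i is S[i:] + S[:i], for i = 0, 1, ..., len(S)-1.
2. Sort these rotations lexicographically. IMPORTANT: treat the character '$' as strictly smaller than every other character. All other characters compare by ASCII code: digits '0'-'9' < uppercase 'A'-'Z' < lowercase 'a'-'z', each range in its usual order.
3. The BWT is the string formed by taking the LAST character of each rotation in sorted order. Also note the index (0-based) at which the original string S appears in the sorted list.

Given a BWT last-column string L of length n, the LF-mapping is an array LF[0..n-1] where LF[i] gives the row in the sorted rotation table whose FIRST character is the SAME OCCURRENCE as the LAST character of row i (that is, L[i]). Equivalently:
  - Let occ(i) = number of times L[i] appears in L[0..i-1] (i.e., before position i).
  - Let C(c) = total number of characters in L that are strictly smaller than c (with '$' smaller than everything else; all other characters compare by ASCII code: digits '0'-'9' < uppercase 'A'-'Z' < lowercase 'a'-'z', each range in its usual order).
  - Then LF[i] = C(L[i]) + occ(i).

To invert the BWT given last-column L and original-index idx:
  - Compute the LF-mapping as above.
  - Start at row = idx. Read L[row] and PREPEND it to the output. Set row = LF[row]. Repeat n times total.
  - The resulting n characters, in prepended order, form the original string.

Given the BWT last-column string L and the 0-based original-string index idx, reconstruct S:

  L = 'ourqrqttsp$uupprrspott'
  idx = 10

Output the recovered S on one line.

LF mapping: 1 19 9 7 10 8 15 16 13 3 0 20 21 4 5 11 12 14 6 2 17 18
Walk LF starting at row 10, prepending L[row]:
  step 1: row=10, L[10]='$', prepend. Next row=LF[10]=0
  step 2: row=0, L[0]='o', prepend. Next row=LF[0]=1
  step 3: row=1, L[1]='u', prepend. Next row=LF[1]=19
  step 4: row=19, L[19]='o', prepend. Next row=LF[19]=2
  step 5: row=2, L[2]='r', prepend. Next row=LF[2]=9
  step 6: row=9, L[9]='p', prepend. Next row=LF[9]=3
  step 7: row=3, L[3]='q', prepend. Next row=LF[3]=7
  step 8: row=7, L[7]='t', prepend. Next row=LF[7]=16
  step 9: row=16, L[16]='r', prepend. Next row=LF[16]=12
  step 10: row=12, L[12]='u', prepend. Next row=LF[12]=21
  step 11: row=21, L[21]='t', prepend. Next row=LF[21]=18
  step 12: row=18, L[18]='p', prepend. Next row=LF[18]=6
  step 13: row=6, L[6]='t', prepend. Next row=LF[6]=15
  step 14: row=15, L[15]='r', prepend. Next row=LF[15]=11
  step 15: row=11, L[11]='u', prepend. Next row=LF[11]=20
  step 16: row=20, L[20]='t', prepend. Next row=LF[20]=17
  step 17: row=17, L[17]='s', prepend. Next row=LF[17]=14
  step 18: row=14, L[14]='p', prepend. Next row=LF[14]=5
  step 19: row=5, L[5]='q', prepend. Next row=LF[5]=8
  step 20: row=8, L[8]='s', prepend. Next row=LF[8]=13
  step 21: row=13, L[13]='p', prepend. Next row=LF[13]=4
  step 22: row=4, L[4]='r', prepend. Next row=LF[4]=10
Reversed output: rpsqpsturtpturtqprouo$

Answer: rpsqpsturtpturtqprouo$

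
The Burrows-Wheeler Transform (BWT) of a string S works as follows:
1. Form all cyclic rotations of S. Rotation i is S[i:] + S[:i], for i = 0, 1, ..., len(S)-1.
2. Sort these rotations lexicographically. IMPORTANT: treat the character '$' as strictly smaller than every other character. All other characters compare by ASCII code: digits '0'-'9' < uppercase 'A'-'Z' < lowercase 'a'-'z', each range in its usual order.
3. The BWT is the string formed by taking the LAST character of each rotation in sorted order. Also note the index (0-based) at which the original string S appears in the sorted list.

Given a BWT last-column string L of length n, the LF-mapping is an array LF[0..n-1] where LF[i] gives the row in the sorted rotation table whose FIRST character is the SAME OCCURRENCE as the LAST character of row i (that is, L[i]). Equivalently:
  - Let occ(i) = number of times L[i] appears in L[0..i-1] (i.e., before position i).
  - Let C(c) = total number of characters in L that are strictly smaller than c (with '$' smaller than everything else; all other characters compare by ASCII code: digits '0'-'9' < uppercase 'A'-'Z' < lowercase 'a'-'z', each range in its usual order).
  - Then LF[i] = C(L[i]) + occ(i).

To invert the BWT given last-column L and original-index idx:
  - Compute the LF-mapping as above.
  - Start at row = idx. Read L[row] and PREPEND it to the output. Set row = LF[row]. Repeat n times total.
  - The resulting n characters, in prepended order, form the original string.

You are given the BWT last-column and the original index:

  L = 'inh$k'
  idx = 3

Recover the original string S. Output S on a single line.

Answer: knhi$

Derivation:
LF mapping: 2 4 1 0 3
Walk LF starting at row 3, prepending L[row]:
  step 1: row=3, L[3]='$', prepend. Next row=LF[3]=0
  step 2: row=0, L[0]='i', prepend. Next row=LF[0]=2
  step 3: row=2, L[2]='h', prepend. Next row=LF[2]=1
  step 4: row=1, L[1]='n', prepend. Next row=LF[1]=4
  step 5: row=4, L[4]='k', prepend. Next row=LF[4]=3
Reversed output: knhi$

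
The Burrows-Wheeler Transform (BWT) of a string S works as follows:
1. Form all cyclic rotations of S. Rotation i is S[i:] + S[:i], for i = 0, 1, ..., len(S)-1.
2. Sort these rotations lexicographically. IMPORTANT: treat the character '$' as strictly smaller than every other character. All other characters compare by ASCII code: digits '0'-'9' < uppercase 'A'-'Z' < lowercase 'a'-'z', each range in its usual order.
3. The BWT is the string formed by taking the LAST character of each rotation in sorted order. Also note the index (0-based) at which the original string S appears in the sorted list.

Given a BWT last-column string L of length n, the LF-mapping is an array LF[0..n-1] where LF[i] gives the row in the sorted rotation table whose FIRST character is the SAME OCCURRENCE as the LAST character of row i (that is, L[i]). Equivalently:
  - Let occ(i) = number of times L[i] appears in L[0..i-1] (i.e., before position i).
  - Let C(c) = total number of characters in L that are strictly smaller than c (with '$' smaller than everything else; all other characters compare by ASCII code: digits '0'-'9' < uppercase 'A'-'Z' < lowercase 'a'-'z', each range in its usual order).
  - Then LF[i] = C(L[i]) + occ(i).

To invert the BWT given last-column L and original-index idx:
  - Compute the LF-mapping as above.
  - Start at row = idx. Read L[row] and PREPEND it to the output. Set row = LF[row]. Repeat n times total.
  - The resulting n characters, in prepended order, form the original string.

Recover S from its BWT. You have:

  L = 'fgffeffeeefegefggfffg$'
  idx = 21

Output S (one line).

Answer: ggfgfgffefeffgeefefef$

Derivation:
LF mapping: 7 17 8 9 1 10 11 2 3 4 12 5 18 6 13 19 20 14 15 16 21 0
Walk LF starting at row 21, prepending L[row]:
  step 1: row=21, L[21]='$', prepend. Next row=LF[21]=0
  step 2: row=0, L[0]='f', prepend. Next row=LF[0]=7
  step 3: row=7, L[7]='e', prepend. Next row=LF[7]=2
  step 4: row=2, L[2]='f', prepend. Next row=LF[2]=8
  step 5: row=8, L[8]='e', prepend. Next row=LF[8]=3
  step 6: row=3, L[3]='f', prepend. Next row=LF[3]=9
  step 7: row=9, L[9]='e', prepend. Next row=LF[9]=4
  step 8: row=4, L[4]='e', prepend. Next row=LF[4]=1
  step 9: row=1, L[1]='g', prepend. Next row=LF[1]=17
  step 10: row=17, L[17]='f', prepend. Next row=LF[17]=14
  step 11: row=14, L[14]='f', prepend. Next row=LF[14]=13
  step 12: row=13, L[13]='e', prepend. Next row=LF[13]=6
  step 13: row=6, L[6]='f', prepend. Next row=LF[6]=11
  step 14: row=11, L[11]='e', prepend. Next row=LF[11]=5
  step 15: row=5, L[5]='f', prepend. Next row=LF[5]=10
  step 16: row=10, L[10]='f', prepend. Next row=LF[10]=12
  step 17: row=12, L[12]='g', prepend. Next row=LF[12]=18
  step 18: row=18, L[18]='f', prepend. Next row=LF[18]=15
  step 19: row=15, L[15]='g', prepend. Next row=LF[15]=19
  step 20: row=19, L[19]='f', prepend. Next row=LF[19]=16
  step 21: row=16, L[16]='g', prepend. Next row=LF[16]=20
  step 22: row=20, L[20]='g', prepend. Next row=LF[20]=21
Reversed output: ggfgfgffefeffgeefefef$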